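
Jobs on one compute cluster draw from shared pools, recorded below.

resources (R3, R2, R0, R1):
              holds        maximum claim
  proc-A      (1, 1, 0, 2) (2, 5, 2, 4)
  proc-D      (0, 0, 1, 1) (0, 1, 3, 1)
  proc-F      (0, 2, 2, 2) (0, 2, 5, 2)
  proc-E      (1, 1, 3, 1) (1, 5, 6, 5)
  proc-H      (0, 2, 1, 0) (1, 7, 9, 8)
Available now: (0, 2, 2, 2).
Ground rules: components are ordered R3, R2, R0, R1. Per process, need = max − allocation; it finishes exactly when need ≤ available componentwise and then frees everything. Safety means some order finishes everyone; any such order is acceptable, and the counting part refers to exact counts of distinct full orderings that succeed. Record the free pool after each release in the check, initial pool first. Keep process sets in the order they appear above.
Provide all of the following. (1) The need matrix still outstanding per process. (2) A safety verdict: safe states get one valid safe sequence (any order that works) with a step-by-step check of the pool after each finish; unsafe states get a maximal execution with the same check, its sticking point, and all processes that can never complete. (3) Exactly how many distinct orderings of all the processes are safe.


(1) Need matrix, components ordered R3, R2, R0, R1:
  proc-A: (1, 4, 2, 2)
  proc-D: (0, 1, 2, 0)
  proc-F: (0, 0, 3, 0)
  proc-E: (0, 4, 3, 4)
  proc-H: (1, 5, 8, 8)
(2) SAFE. One safe sequence: proc-D, proc-F, proc-E, proc-A, proc-H.
Key observation: reading the order forward, proc-D is the first process whose need (0, 1, 2, 0) meets the free pool (0, 2, 2, 2) exactly on a resource it requests.
Step-by-step check:
  pool = (0, 2, 2, 2)
  proc-D: need (0, 1, 2, 0) fits (0, 2, 2, 2); releases (0, 0, 1, 1), pool now (0, 2, 3, 3)
  proc-F: need (0, 0, 3, 0) fits (0, 2, 3, 3); releases (0, 2, 2, 2), pool now (0, 4, 5, 5)
  proc-E: need (0, 4, 3, 4) fits (0, 4, 5, 5); releases (1, 1, 3, 1), pool now (1, 5, 8, 6)
  proc-A: need (1, 4, 2, 2) fits (1, 5, 8, 6); releases (1, 1, 0, 2), pool now (2, 6, 8, 8)
  proc-H: need (1, 5, 8, 8) fits (2, 6, 8, 8); releases (0, 2, 1, 0), pool now (2, 8, 9, 8)
(3) The exact count: 1 of the possible complete orderings is a safe sequence.


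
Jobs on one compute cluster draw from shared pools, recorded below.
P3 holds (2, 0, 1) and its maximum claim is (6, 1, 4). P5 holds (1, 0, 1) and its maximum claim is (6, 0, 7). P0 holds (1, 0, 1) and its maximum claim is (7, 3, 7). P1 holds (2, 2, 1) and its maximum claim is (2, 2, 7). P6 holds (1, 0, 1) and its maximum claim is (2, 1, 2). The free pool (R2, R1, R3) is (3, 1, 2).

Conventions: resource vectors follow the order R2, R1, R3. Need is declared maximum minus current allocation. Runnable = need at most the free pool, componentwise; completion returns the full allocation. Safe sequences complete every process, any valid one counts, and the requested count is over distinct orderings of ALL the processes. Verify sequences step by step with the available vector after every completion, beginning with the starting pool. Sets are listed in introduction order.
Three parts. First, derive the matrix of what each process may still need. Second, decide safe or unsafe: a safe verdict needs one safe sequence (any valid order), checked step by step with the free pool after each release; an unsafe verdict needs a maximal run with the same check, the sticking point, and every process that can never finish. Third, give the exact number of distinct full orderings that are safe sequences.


(1) Remaining need (order R2, R1, R3):
  P3: (4, 1, 3)
  P5: (5, 0, 6)
  P0: (6, 3, 6)
  P1: (0, 0, 6)
  P6: (1, 1, 1)
(2) UNSAFE.
Key observation: the pool after P6, P3 is (6, 1, 4); every surviving request exceeds it in R3, so progress ends there.
Going as far as possible: P6, P3; after that, nothing fits. Verifying each step:
  pool = (3, 1, 2)
  run P6 (needs (1, 1, 1), free (3, 1, 2)); after release of (1, 0, 1) the pool is (4, 1, 3)
  run P3 (needs (4, 1, 3), free (4, 1, 3)); after release of (2, 0, 1) the pool is (6, 1, 4)
  P5 still needs (5, 0, 6) but only (6, 1, 4) is free — short on R3
  P0 still needs (6, 3, 6) but only (6, 1, 4) is free — short on R1 and R3
  P1 still needs (0, 0, 6) but only (6, 1, 4) is free — short on R3
Never able to finish: P5, P0 and P1.
(3) The exact count: 0 of the possible complete orderings are safe sequences.


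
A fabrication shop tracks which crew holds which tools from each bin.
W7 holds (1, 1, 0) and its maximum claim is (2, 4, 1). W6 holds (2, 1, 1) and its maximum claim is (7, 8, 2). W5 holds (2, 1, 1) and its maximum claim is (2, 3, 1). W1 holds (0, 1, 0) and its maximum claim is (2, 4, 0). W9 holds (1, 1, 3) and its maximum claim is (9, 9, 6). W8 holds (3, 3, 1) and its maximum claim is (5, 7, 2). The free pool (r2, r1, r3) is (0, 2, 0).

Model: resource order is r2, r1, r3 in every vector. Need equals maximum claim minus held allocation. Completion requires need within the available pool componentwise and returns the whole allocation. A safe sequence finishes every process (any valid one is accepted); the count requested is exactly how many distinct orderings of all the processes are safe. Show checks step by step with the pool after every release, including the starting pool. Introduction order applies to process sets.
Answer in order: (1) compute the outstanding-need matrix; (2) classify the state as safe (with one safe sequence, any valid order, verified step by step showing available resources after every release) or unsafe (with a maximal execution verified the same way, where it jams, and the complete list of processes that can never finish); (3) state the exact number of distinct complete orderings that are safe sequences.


(1) Need matrix, components ordered r2, r1, r3:
  W7: (1, 3, 1)
  W6: (5, 7, 1)
  W5: (0, 2, 0)
  W1: (2, 3, 0)
  W9: (8, 8, 3)
  W8: (2, 4, 1)
(2) SAFE — a valid safe sequence is W5, W7, W8, W1, W6, W9.
Key observation: W5 is the earliest step where a requested resource binds exactly: need (0, 2, 0), pool (0, 2, 0) at its turn.
Check, step by step:
  pool = (0, 2, 0)
  W5: need (0, 2, 0) fits (0, 2, 0); releases (2, 1, 1), pool now (2, 3, 1)
  W7: need (1, 3, 1) fits (2, 3, 1); releases (1, 1, 0), pool now (3, 4, 1)
  W8: need (2, 4, 1) fits (3, 4, 1); releases (3, 3, 1), pool now (6, 7, 2)
  W1: need (2, 3, 0) fits (6, 7, 2); releases (0, 1, 0), pool now (6, 8, 2)
  W6: need (5, 7, 1) fits (6, 8, 2); releases (2, 1, 1), pool now (8, 9, 3)
  W9: need (8, 8, 3) fits (8, 9, 3); releases (1, 1, 3), pool now (9, 10, 6)
(3) The exact count: 7 of the possible complete orderings are safe sequences.


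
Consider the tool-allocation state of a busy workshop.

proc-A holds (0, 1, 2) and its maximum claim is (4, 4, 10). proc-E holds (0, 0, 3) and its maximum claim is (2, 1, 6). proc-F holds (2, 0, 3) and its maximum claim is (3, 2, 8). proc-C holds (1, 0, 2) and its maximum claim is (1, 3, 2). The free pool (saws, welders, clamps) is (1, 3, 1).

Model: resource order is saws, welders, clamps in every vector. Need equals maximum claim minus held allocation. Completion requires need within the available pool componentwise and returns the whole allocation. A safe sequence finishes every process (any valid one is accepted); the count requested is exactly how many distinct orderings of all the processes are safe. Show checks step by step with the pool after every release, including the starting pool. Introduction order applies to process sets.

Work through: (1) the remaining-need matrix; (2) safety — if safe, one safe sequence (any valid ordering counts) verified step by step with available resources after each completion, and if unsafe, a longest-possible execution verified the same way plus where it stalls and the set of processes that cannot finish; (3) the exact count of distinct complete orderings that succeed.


(1) Need matrix, components ordered saws, welders, clamps:
  proc-A: (4, 3, 8)
  proc-E: (2, 1, 3)
  proc-F: (1, 2, 5)
  proc-C: (0, 3, 0)
(2) The state is SAFE; one workable sequence: proc-C, proc-E, proc-F, proc-A.
Key observation: at proc-C the run first touches a limit — (0, 3, 0) against (1, 3, 1), exact on a resource it actually requests.
Check, step by step:
  pool = (1, 3, 1)
  proc-C: need (0, 3, 0) fits (1, 3, 1); releases (1, 0, 2), pool now (2, 3, 3)
  proc-E: need (2, 1, 3) fits (2, 3, 3); releases (0, 0, 3), pool now (2, 3, 6)
  proc-F: need (1, 2, 5) fits (2, 3, 6); releases (2, 0, 3), pool now (4, 3, 9)
  proc-A: need (4, 3, 8) fits (4, 3, 9); releases (0, 1, 2), pool now (4, 4, 11)
(3) Exactly 1 of the possible complete orderings is a safe sequence.


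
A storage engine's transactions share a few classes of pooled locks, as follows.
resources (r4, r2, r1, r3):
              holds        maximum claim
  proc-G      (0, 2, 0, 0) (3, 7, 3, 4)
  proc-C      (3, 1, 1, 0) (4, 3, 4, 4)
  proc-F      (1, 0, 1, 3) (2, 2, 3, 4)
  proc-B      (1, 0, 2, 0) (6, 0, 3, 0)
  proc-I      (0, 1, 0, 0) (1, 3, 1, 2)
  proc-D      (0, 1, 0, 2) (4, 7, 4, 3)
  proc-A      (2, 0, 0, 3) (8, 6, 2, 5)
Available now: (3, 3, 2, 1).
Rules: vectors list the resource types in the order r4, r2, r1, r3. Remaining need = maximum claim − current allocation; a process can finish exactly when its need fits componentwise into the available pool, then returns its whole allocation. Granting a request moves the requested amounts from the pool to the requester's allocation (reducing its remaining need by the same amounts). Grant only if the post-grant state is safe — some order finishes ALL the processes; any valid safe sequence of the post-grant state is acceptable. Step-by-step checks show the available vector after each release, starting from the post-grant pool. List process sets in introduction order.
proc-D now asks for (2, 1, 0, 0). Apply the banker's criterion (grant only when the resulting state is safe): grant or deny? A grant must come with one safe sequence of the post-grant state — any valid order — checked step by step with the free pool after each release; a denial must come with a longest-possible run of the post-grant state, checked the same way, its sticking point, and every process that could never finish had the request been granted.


DENY. Granting would leave the state unsafe.
Key observation: after proc-F, proc-C, proc-I, proc-B complete, (6, 4, 6, 4) is the best the pool ever gets, yet each leftover process wants more r2.
On the post-grant state, proc-F, proc-C, proc-I, proc-B is a maximal run — nothing extends it. Verifying each step:
  pool = (1, 2, 2, 1)
  proc-F: need (1, 2, 2, 1) fits (1, 2, 2, 1); releases (1, 0, 1, 3), pool now (2, 2, 3, 4)
  proc-C: need (1, 2, 3, 4) fits (2, 2, 3, 4); releases (3, 1, 1, 0), pool now (5, 3, 4, 4)
  proc-I: need (1, 2, 1, 2) fits (5, 3, 4, 4); releases (0, 1, 0, 0), pool now (5, 4, 4, 4)
  proc-B: need (5, 0, 1, 0) fits (5, 4, 4, 4); releases (1, 0, 2, 0), pool now (6, 4, 6, 4)
  proc-G cannot run: need (3, 5, 3, 4) vs free (6, 4, 6, 4) (insufficient r2)
  proc-D cannot run: need (2, 5, 4, 1) vs free (6, 4, 6, 4) (insufficient r2)
  proc-A cannot run: need (6, 6, 2, 2) vs free (6, 4, 6, 4) (insufficient r2)
Processes that could never finish after the grant: proc-G, proc-D and proc-A.


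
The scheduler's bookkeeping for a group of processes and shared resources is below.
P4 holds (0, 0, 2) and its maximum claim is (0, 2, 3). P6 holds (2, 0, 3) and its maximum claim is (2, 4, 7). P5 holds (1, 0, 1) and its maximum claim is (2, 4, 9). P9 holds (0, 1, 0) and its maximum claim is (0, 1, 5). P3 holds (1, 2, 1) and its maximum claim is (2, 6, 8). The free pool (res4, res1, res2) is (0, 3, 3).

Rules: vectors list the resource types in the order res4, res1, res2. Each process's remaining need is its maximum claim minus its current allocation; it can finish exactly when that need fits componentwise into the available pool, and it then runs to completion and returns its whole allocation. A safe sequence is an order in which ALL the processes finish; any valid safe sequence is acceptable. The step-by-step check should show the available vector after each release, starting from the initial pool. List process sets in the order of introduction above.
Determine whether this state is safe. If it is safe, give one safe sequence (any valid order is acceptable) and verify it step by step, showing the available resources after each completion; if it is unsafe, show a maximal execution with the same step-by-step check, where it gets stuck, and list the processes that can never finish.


The state is SAFE; one workable sequence: P4, P9, P6, P5, P3.
Key observation: at P9 the run first touches a limit — (0, 0, 5) against (0, 3, 5), exact on a resource it actually requests.
Verifying each step:
  pool = (0, 3, 3)
  P4 needs (0, 2, 1) <= (0, 3, 3) -> finishes; pool += (0, 0, 2) = (0, 3, 5)
  P9 needs (0, 0, 5) <= (0, 3, 5) -> finishes; pool += (0, 1, 0) = (0, 4, 5)
  P6 needs (0, 4, 4) <= (0, 4, 5) -> finishes; pool += (2, 0, 3) = (2, 4, 8)
  P5 needs (1, 4, 8) <= (2, 4, 8) -> finishes; pool += (1, 0, 1) = (3, 4, 9)
  P3 needs (1, 4, 7) <= (3, 4, 9) -> finishes; pool += (1, 2, 1) = (4, 6, 10)


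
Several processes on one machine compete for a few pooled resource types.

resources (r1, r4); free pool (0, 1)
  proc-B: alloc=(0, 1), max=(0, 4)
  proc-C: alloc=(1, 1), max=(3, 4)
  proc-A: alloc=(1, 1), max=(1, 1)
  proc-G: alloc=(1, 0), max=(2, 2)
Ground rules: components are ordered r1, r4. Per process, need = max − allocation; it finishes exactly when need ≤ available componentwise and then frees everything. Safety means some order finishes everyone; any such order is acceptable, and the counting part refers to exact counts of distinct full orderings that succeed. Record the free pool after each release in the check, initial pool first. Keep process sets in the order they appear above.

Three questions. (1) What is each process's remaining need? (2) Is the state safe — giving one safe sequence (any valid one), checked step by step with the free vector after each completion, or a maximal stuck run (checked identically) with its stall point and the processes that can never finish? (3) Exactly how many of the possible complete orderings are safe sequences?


(1) Remaining need (order r1, r4):
  proc-B: (0, 3)
  proc-C: (2, 3)
  proc-A: (0, 0)
  proc-G: (1, 2)
(2) UNSAFE — no complete ordering exists.
Key observation: no order helps: past proc-A, proc-G, the free pool tops out at (2, 2), below what each blocked process needs in r4.
Going as far as possible: proc-A, proc-G; after that, nothing fits. Check, step by step:
  pool = (0, 1)
  proc-A needs (0, 0) <= (0, 1) -> finishes; pool += (1, 1) = (1, 2)
  proc-G needs (1, 2) <= (1, 2) -> finishes; pool += (1, 0) = (2, 2)
  proc-B still needs (0, 3) but only (2, 2) is free — short on r4
  proc-C still needs (2, 3) but only (2, 2) is free — short on r4
Processes that can never finish: proc-B and proc-C.
(3) Exactly 0 of the possible complete orderings are safe sequences.


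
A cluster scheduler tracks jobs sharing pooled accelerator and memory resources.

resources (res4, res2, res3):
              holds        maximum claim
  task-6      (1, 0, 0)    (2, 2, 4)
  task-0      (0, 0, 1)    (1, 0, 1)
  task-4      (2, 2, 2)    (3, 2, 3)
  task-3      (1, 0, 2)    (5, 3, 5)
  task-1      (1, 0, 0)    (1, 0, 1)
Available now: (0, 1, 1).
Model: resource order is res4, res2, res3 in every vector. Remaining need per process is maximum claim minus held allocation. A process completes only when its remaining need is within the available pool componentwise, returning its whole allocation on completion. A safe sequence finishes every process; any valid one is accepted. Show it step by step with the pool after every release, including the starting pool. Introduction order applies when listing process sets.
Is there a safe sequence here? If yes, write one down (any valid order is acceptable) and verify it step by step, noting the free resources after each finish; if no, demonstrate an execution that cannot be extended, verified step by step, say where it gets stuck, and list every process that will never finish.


SAFE, for example via the order task-1, task-4, task-0, task-6, task-3.
Key observation: the first exact fit in this order is task-1 — it needs (0, 0, 1) with (0, 1, 1) free, meeting a requested resource to the last unit.
Verifying each step:
  pool = (0, 1, 1)
  task-1 needs (0, 0, 1) <= (0, 1, 1) -> finishes; pool += (1, 0, 0) = (1, 1, 1)
  task-4 needs (1, 0, 1) <= (1, 1, 1) -> finishes; pool += (2, 2, 2) = (3, 3, 3)
  task-0 needs (1, 0, 0) <= (3, 3, 3) -> finishes; pool += (0, 0, 1) = (3, 3, 4)
  task-6 needs (1, 2, 4) <= (3, 3, 4) -> finishes; pool += (1, 0, 0) = (4, 3, 4)
  task-3 needs (4, 3, 3) <= (4, 3, 4) -> finishes; pool += (1, 0, 2) = (5, 3, 6)


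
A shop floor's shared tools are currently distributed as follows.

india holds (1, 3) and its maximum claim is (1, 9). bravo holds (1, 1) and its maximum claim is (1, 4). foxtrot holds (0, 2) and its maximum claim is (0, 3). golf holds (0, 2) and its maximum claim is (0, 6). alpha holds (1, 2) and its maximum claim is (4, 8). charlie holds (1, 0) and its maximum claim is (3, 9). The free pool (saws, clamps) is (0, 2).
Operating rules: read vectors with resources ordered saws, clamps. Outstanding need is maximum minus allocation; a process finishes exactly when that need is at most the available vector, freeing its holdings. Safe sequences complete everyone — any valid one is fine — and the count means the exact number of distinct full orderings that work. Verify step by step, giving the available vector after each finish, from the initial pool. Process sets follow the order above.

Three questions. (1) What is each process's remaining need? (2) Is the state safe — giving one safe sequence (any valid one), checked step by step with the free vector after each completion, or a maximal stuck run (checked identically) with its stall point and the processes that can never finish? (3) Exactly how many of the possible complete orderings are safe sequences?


(1) Need matrix, components ordered saws, clamps:
  india: (0, 6)
  bravo: (0, 3)
  foxtrot: (0, 1)
  golf: (0, 4)
  alpha: (3, 6)
  charlie: (2, 9)
(2) SAFE. One safe sequence: foxtrot, golf, bravo, india, charlie, alpha.
Key observation: golf is the earliest step where a requested resource binds exactly: need (0, 4), pool (0, 4) at its turn.
Walking it through:
  pool = (0, 2)
  foxtrot: need (0, 1) fits (0, 2); releases (0, 2), pool now (0, 4)
  golf: need (0, 4) fits (0, 4); releases (0, 2), pool now (0, 6)
  bravo: need (0, 3) fits (0, 6); releases (1, 1), pool now (1, 7)
  india: need (0, 6) fits (1, 7); releases (1, 3), pool now (2, 10)
  charlie: need (2, 9) fits (2, 10); releases (1, 0), pool now (3, 10)
  alpha: need (3, 6) fits (3, 10); releases (1, 2), pool now (4, 12)
(3) Precisely 3 of the possible complete orderings are safe sequences.


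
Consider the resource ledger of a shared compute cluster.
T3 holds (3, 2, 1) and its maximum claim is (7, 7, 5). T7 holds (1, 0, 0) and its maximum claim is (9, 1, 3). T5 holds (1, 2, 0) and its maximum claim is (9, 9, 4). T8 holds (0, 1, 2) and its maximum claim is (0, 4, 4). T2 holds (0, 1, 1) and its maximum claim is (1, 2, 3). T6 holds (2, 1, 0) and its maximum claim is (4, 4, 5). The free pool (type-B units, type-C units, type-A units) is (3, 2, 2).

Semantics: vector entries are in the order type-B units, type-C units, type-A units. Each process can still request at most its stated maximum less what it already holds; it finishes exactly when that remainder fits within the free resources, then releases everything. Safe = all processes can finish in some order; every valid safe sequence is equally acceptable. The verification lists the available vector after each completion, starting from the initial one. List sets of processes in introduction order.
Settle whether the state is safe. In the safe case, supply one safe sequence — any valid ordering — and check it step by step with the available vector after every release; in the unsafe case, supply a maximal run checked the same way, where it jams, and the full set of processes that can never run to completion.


SAFE — a valid safe sequence is T2, T8, T6, T3, T7, T5.
Key observation: the order's first zero-slack moment is T2 ((1, 1, 2) needed, (3, 2, 2) free — a requested resource with nothing to spare).
Step-by-step check:
  pool = (3, 2, 2)
  T2: need (1, 1, 2) fits (3, 2, 2); releases (0, 1, 1), pool now (3, 3, 3)
  T8: need (0, 3, 2) fits (3, 3, 3); releases (0, 1, 2), pool now (3, 4, 5)
  T6: need (2, 3, 5) fits (3, 4, 5); releases (2, 1, 0), pool now (5, 5, 5)
  T3: need (4, 5, 4) fits (5, 5, 5); releases (3, 2, 1), pool now (8, 7, 6)
  T7: need (8, 1, 3) fits (8, 7, 6); releases (1, 0, 0), pool now (9, 7, 6)
  T5: need (8, 7, 4) fits (9, 7, 6); releases (1, 2, 0), pool now (10, 9, 6)


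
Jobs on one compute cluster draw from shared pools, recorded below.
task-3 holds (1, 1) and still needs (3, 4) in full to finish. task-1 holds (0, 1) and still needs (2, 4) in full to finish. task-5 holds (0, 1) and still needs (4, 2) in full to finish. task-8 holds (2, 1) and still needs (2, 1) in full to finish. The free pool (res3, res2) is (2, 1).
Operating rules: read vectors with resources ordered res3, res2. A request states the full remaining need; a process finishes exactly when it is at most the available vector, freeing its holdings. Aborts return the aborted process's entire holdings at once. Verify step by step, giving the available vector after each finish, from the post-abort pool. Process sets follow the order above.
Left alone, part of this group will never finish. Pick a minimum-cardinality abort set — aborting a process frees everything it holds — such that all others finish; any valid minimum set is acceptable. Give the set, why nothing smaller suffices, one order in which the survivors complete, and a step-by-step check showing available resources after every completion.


Abort task-1.
Key observation: aborting task-1 returns (0, 1), and task-3 — hopeless before — runs at step 3 with the returned capacity in the pool.
Why nothing smaller works: aborting no one leaves the state deadlocked as given.
One survivor order: task-8, task-5, task-3. Step-by-step check (post-abort pool first):
  pool = (2, 2)
  task-8: need (2, 1) fits (2, 2); releases (2, 1), pool now (4, 3)
  task-5: need (4, 2) fits (4, 3); releases (0, 1), pool now (4, 4)
  task-3: need (3, 4) fits (4, 4); releases (1, 1), pool now (5, 5)


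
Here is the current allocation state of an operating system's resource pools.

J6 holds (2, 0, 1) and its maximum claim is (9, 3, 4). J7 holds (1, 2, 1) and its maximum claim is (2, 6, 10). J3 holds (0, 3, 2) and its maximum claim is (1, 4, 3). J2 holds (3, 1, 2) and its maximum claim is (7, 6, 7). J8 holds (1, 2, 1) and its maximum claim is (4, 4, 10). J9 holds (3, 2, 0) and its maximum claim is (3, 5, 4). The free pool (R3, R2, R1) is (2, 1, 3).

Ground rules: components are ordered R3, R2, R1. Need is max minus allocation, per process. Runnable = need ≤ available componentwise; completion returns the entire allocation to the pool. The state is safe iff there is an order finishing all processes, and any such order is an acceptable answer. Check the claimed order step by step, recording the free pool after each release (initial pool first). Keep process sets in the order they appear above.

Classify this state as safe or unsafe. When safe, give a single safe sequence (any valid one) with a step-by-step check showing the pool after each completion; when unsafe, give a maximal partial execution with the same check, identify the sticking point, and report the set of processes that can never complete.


The state is UNSAFE.
Key observation: R1 is the bottleneck — with J3, J9, J2, J6 done the pool holds (10, 7, 8), short of every remaining need.
Going as far as possible: J3, J9, J2, J6; after that, nothing fits. Walking it through:
  pool = (2, 1, 3)
  J3: need (1, 1, 1) fits (2, 1, 3); releases (0, 3, 2), pool now (2, 4, 5)
  J9: need (0, 3, 4) fits (2, 4, 5); releases (3, 2, 0), pool now (5, 6, 5)
  J2: need (4, 5, 5) fits (5, 6, 5); releases (3, 1, 2), pool now (8, 7, 7)
  J6: need (7, 3, 3) fits (8, 7, 7); releases (2, 0, 1), pool now (10, 7, 8)
  J7 still needs (1, 4, 9) but only (10, 7, 8) is free — short on R1
  J8 still needs (3, 2, 9) but only (10, 7, 8) is free — short on R1
Never able to finish: J7 and J8.


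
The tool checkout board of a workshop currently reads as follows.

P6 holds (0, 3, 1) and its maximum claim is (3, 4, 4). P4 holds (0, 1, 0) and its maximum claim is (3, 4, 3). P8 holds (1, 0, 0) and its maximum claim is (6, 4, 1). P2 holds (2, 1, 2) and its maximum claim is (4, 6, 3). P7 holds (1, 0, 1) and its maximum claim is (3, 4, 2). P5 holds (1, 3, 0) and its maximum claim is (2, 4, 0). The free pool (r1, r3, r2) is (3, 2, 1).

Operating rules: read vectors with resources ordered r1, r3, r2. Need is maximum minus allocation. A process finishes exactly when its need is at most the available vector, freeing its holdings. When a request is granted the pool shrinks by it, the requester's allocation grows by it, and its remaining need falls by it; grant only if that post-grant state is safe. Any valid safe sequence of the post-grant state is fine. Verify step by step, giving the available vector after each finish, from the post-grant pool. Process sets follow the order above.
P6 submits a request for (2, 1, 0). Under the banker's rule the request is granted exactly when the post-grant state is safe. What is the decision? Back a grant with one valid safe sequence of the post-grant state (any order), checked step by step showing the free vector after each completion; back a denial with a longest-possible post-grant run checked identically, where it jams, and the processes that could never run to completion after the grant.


DENY — the pretend-granted state is unsafe.
Key observation: after P5, P7 the pool peaks at (3, 4, 2), and each blocked process is short somewhere: P6 on r2; P4 on r2; P8 on r1; P2 on r3.
On the post-grant state, P5, P7 is a maximal run — nothing extends it. Step-by-step check:
  pool = (1, 1, 1)
  P5 needs (1, 1, 0) <= (1, 1, 1) -> finishes; pool += (1, 3, 0) = (2, 4, 1)
  P7 needs (2, 4, 1) <= (2, 4, 1) -> finishes; pool += (1, 0, 1) = (3, 4, 2)
  blocked: P6 wants (1, 0, 3), pool (3, 4, 2) — not enough r2
  blocked: P4 wants (3, 3, 3), pool (3, 4, 2) — not enough r2
  blocked: P8 wants (5, 4, 1), pool (3, 4, 2) — not enough r1
  blocked: P2 wants (2, 5, 1), pool (3, 4, 2) — not enough r3
Post-grant, the permanently blocked set is P6, P4, P8 and P2.


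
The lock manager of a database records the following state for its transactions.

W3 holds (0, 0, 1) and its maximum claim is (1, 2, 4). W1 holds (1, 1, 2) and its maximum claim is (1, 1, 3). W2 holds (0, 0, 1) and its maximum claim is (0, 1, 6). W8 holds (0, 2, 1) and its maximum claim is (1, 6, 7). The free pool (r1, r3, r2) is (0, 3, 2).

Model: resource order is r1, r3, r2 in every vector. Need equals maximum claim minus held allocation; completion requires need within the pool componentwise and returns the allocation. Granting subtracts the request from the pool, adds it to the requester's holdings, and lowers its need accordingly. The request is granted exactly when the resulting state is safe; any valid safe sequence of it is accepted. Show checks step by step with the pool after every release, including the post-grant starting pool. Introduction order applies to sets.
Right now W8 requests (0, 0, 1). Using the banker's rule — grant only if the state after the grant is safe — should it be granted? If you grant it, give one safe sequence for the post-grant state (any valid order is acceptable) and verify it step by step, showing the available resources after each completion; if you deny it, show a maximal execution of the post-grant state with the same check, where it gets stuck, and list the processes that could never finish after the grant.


DENY. Granting would leave the state unsafe.
Key observation: after W1, W3 complete, (1, 4, 4) is the best the pool ever gets, yet each leftover process wants more r2.
Pretend the grant happened; the run W1, W3 goes as far as possible. Check, step by step:
  pool = (0, 3, 1)
  W1 needs (0, 0, 1) <= (0, 3, 1) -> finishes; pool += (1, 1, 2) = (1, 4, 3)
  W3 needs (1, 2, 3) <= (1, 4, 3) -> finishes; pool += (0, 0, 1) = (1, 4, 4)
  W2 cannot run: need (0, 1, 5) vs free (1, 4, 4) (insufficient r2)
  W8 cannot run: need (1, 4, 5) vs free (1, 4, 4) (insufficient r2)
Processes that could never finish after the grant: W2 and W8.


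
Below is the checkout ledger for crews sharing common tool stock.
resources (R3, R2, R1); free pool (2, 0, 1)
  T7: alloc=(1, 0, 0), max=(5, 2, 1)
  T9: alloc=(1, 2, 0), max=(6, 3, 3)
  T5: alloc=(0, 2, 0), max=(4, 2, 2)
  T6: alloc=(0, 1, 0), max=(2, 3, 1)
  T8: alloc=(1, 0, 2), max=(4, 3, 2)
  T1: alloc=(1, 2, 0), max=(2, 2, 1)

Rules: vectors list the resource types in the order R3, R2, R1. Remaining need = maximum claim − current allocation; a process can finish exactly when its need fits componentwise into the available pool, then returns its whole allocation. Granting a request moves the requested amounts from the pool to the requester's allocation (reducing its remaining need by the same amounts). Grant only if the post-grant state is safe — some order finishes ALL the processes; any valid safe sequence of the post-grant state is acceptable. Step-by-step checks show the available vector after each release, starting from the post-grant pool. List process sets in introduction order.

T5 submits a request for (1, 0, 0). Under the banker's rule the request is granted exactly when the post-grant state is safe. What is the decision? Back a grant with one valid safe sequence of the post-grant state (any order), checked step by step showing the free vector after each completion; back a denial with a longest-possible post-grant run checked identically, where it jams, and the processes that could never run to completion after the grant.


DENY — the pretend-granted state is unsafe.
Key observation: no order helps: past T1, T6, the free pool tops out at (2, 3, 1), below what each blocked process needs in R3.
Pretend the grant happened; the run T1, T6 goes as far as possible. Step-by-step check:
  pool = (1, 0, 1)
  run T1 (needs (1, 0, 1), free (1, 0, 1)); after release of (1, 2, 0) the pool is (2, 2, 1)
  run T6 (needs (2, 2, 1), free (2, 2, 1)); after release of (0, 1, 0) the pool is (2, 3, 1)
  T7 still needs (4, 2, 1) but only (2, 3, 1) is free — short on R3
  T9 still needs (5, 1, 3) but only (2, 3, 1) is free — short on R3 and R1
  T5 still needs (3, 0, 2) but only (2, 3, 1) is free — short on R3 and R1
  T8 still needs (3, 3, 0) but only (2, 3, 1) is free — short on R3
Had the request been granted, T7, T9, T5 and T8 could never finish.


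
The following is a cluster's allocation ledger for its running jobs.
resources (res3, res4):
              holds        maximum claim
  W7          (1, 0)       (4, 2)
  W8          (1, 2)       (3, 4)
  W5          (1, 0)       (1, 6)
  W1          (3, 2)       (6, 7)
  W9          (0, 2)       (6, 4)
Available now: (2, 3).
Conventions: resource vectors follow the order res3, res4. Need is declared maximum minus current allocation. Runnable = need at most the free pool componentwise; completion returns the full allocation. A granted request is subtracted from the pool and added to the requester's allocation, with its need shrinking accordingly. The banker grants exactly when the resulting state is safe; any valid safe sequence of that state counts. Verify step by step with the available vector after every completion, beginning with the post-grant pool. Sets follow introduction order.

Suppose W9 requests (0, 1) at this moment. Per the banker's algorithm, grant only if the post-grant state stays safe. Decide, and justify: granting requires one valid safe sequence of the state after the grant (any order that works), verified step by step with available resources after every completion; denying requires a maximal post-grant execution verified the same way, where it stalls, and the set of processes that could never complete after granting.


DENY — the pretend-granted state is unsafe.
Key observation: after W8, W7 the pool peaks at (4, 4), and each blocked process is short somewhere: W5 on res4; W1 on res4; W9 on res3.
On the post-grant state, W8, W7 is a maximal run — nothing extends it. Check, step by step:
  pool = (2, 2)
  run W8 (needs (2, 2), free (2, 2)); after release of (1, 2) the pool is (3, 4)
  run W7 (needs (3, 2), free (3, 4)); after release of (1, 0) the pool is (4, 4)
  W5 still needs (0, 6) but only (4, 4) is free — short on res4
  W1 still needs (3, 5) but only (4, 4) is free — short on res4
  W9 still needs (6, 1) but only (4, 4) is free — short on res3
Had the request been granted, W5, W1 and W9 could never finish.


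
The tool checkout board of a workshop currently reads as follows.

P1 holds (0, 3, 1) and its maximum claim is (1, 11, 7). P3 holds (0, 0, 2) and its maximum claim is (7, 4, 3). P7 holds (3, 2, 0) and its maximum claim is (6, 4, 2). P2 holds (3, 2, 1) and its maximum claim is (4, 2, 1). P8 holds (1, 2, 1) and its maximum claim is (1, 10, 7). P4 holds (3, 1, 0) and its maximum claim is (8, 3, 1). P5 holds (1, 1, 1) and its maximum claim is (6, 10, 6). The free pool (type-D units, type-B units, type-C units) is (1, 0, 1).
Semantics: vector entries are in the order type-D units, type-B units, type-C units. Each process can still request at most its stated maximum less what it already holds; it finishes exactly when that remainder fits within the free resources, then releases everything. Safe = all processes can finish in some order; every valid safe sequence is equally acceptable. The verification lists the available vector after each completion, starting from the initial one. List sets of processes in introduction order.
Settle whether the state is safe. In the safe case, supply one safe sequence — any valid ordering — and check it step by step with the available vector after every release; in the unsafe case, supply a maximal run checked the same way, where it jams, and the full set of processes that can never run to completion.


UNSAFE — no complete ordering exists.
Key observation: the wall is type-B units: completing P2, P7, P4, P3 brings the pool only to (10, 5, 4), and all the rest need more.
The run P2, P7, P4, P3 cannot be extended any further. Step-by-step check:
  pool = (1, 0, 1)
  P2 needs (1, 0, 0) <= (1, 0, 1) -> finishes; pool += (3, 2, 1) = (4, 2, 2)
  P7 needs (3, 2, 2) <= (4, 2, 2) -> finishes; pool += (3, 2, 0) = (7, 4, 2)
  P4 needs (5, 2, 1) <= (7, 4, 2) -> finishes; pool += (3, 1, 0) = (10, 5, 2)
  P3 needs (7, 4, 1) <= (10, 5, 2) -> finishes; pool += (0, 0, 2) = (10, 5, 4)
  P1 cannot run: need (1, 8, 6) vs free (10, 5, 4) (insufficient type-B units and type-C units)
  P8 cannot run: need (0, 8, 6) vs free (10, 5, 4) (insufficient type-B units and type-C units)
  P5 cannot run: need (5, 9, 5) vs free (10, 5, 4) (insufficient type-B units and type-C units)
Processes that can never finish: P1, P8 and P5.


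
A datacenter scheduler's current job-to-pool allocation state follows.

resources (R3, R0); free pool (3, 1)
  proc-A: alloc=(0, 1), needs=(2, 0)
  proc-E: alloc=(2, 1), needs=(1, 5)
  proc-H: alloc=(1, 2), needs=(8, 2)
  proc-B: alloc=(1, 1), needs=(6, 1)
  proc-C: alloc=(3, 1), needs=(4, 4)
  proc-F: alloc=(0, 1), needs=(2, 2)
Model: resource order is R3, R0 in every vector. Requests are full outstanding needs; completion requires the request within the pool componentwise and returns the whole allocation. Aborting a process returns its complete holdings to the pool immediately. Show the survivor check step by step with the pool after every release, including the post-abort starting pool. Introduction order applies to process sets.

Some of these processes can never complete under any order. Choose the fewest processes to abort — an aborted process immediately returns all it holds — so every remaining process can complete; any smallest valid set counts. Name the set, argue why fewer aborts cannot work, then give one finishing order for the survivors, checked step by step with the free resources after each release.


Minimum abort set: proc-B.
Key observation: proc-C had no path to completion before; after the abort of proc-B ((1, 1) returned), step 3 is where it fits.
Minimality: the empty abort set fails — the state is deadlocked as it stands.
The survivors complete as proc-F, proc-A, proc-C, proc-E, proc-H. Walking it through (starting from the post-abort pool):
  pool = (4, 2)
  proc-F needs (2, 2) <= (4, 2) -> finishes; pool += (0, 1) = (4, 3)
  proc-A needs (2, 0) <= (4, 3) -> finishes; pool += (0, 1) = (4, 4)
  proc-C needs (4, 4) <= (4, 4) -> finishes; pool += (3, 1) = (7, 5)
  proc-E needs (1, 5) <= (7, 5) -> finishes; pool += (2, 1) = (9, 6)
  proc-H needs (8, 2) <= (9, 6) -> finishes; pool += (1, 2) = (10, 8)


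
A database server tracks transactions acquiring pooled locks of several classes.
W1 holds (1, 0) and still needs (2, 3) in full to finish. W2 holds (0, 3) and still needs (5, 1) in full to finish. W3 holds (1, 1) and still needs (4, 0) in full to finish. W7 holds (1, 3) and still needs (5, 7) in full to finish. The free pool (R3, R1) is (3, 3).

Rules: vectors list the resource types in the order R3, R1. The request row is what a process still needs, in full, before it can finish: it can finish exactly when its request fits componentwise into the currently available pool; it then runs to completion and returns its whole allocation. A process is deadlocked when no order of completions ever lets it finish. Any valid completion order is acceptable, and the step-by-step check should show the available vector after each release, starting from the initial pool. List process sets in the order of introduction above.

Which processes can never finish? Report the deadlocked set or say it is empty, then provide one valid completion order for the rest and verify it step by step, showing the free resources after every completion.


No process is deadlocked.
Key observation: W1 leads a chain of completions in which each release enables another process.
The rest can finish in the order W1, W3, W2, W7. Check, step by step:
  pool = (3, 3)
  W1: need (2, 3) fits (3, 3); releases (1, 0), pool now (4, 3)
  W3: need (4, 0) fits (4, 3); releases (1, 1), pool now (5, 4)
  W2: need (5, 1) fits (5, 4); releases (0, 3), pool now (5, 7)
  W7: need (5, 7) fits (5, 7); releases (1, 3), pool now (6, 10)


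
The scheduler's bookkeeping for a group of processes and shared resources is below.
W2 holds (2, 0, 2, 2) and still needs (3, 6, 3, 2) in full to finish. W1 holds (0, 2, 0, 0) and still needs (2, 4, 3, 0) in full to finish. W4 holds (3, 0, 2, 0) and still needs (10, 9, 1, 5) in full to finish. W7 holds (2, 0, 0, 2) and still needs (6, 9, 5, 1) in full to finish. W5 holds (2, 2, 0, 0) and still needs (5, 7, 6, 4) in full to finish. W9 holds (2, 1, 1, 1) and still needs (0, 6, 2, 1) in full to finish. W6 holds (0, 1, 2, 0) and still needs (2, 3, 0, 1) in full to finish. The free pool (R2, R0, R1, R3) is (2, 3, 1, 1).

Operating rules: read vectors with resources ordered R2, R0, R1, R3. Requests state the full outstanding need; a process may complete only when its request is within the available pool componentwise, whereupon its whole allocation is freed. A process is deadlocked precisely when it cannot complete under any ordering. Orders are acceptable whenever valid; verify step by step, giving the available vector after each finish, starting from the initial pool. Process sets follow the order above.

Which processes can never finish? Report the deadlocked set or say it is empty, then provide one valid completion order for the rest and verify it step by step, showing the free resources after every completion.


No process is deadlocked.
Key observation: starting with W6, each completion frees enough for the next — no one is permanently blocked.
The rest can finish in the order W6, W1, W9, W2, W5, W7, W4. Walking it through:
  pool = (2, 3, 1, 1)
  run W6 (needs (2, 3, 0, 1), free (2, 3, 1, 1)); after release of (0, 1, 2, 0) the pool is (2, 4, 3, 1)
  run W1 (needs (2, 4, 3, 0), free (2, 4, 3, 1)); after release of (0, 2, 0, 0) the pool is (2, 6, 3, 1)
  run W9 (needs (0, 6, 2, 1), free (2, 6, 3, 1)); after release of (2, 1, 1, 1) the pool is (4, 7, 4, 2)
  run W2 (needs (3, 6, 3, 2), free (4, 7, 4, 2)); after release of (2, 0, 2, 2) the pool is (6, 7, 6, 4)
  run W5 (needs (5, 7, 6, 4), free (6, 7, 6, 4)); after release of (2, 2, 0, 0) the pool is (8, 9, 6, 4)
  run W7 (needs (6, 9, 5, 1), free (8, 9, 6, 4)); after release of (2, 0, 0, 2) the pool is (10, 9, 6, 6)
  run W4 (needs (10, 9, 1, 5), free (10, 9, 6, 6)); after release of (3, 0, 2, 0) the pool is (13, 9, 8, 6)
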